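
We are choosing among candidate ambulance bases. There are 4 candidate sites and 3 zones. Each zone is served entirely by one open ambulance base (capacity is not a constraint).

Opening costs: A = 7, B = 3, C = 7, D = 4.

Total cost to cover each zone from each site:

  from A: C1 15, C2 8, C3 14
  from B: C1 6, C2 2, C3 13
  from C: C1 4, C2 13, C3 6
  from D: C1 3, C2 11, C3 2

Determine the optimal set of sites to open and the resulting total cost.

Open B and D; minimum total cost 14.

For any fixed open set, each zone goes to its cheapest open site; total = fixed + service.
{B, D}: C1→D 3, C2→B 2, C3→D 2. Service 7; fixed 7; total 14.
{D}: C1→D 3, C2→D 11, C3→D 2. Service 16; fixed 4; total 20.
{A, B, D}: service 7 + fixed 14 = 21
{A, B, C, D}: C1→D 3, C2→B 2, C3→D 2. Service 7; fixed 21; total 28.
No other subset beats 14.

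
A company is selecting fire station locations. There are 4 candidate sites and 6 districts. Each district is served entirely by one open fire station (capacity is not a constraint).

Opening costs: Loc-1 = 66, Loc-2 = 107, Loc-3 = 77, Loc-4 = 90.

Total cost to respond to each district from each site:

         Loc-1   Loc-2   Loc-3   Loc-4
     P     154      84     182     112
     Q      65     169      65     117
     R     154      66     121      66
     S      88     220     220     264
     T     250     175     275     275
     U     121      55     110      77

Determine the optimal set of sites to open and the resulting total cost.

For any fixed open set, each district goes to its cheapest open site; total = fixed + service.
{Loc-1, Loc-2}: P→Loc-2 84, Q→Loc-1 65, R→Loc-2 66, S→Loc-1 88, T→Loc-2 175, U→Loc-2 55. Service 533; fixed 173; total 706.
{Loc-1, Loc-2, Loc-3}: service 533 + fixed 250 = 783
{Loc-1, Loc-2, Loc-4}: P→Loc-2 84, Q→Loc-1 65, R→Loc-2 66, S→Loc-1 88, T→Loc-2 175, U→Loc-2 55. Service 533; fixed 263; total 796.
{Loc-1, Loc-2, Loc-3, Loc-4}: service 533 + fixed 340 = 873
(All 15 nonempty subsets were checked; Loc-1 and Loc-2 is lowest.)

Open Loc-1 and Loc-2; minimum total cost 706.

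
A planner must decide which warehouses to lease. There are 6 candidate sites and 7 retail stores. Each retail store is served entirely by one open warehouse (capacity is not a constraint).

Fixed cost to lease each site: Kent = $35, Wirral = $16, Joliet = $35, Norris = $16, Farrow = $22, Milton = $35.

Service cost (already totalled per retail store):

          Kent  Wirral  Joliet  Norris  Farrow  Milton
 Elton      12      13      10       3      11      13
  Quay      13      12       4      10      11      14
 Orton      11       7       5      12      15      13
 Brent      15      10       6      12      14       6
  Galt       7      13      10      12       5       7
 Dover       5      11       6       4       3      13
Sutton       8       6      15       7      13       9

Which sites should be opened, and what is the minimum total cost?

Open Norris only; minimum total cost 76.

For any fixed open set, each retail store goes to its cheapest open site; total = fixed + service.
{Norris}: Elton→Norris 3, Quay→Norris 10, Orton→Norris 12, Brent→Norris 12, Galt→Norris 12, Dover→Norris 4, Sutton→Norris 7. Service 60; fixed 16; total 76.
{Wirral, Norris}: service 52 + fixed 32 = 84
{Wirral}: service 72 + fixed 16 = 88
{Kent, Wirral, Joliet, Norris, Farrow, Milton}: service 32 + fixed 159 = 191
No other subset beats 76.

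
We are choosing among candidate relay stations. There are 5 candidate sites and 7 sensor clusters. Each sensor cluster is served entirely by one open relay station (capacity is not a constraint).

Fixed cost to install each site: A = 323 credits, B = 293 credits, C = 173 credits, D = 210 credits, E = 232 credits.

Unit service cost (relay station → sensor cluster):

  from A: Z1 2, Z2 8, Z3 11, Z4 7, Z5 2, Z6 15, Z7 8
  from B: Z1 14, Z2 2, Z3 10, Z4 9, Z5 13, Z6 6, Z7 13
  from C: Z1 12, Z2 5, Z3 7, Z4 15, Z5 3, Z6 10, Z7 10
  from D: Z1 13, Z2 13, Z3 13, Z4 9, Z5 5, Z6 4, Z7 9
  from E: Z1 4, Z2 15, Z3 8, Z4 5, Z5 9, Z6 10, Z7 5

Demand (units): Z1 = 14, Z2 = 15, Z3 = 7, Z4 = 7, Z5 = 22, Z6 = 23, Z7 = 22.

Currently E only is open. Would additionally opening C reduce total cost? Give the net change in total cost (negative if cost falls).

Yes — net change −116 (cost falls by 116).

Current service cost with {E}: 910.
Adding C: each sensor cluster re-picks its cheapest; new service cost 621, saving 289.
Extra fixed cost: 173. Net change = 173 − 289 = -116.
(Totals: 1142 → 1026.)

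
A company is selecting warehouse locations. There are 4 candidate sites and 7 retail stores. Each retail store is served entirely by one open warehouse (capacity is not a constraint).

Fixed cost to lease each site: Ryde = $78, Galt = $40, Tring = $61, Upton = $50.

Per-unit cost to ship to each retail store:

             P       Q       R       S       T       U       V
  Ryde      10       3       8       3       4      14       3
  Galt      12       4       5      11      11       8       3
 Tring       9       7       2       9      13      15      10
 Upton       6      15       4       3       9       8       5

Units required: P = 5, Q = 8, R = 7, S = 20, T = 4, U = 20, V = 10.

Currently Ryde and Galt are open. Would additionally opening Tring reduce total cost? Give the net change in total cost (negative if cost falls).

No — net change +35 (cost rises by 35).

Current service cost with {Ryde, Galt}: 375.
Adding Tring: each retail store re-picks its cheapest; new service cost 349, saving 26.
Extra fixed cost: 61. Net change = 61 − 26 = 35.
(Totals: 493 → 528.)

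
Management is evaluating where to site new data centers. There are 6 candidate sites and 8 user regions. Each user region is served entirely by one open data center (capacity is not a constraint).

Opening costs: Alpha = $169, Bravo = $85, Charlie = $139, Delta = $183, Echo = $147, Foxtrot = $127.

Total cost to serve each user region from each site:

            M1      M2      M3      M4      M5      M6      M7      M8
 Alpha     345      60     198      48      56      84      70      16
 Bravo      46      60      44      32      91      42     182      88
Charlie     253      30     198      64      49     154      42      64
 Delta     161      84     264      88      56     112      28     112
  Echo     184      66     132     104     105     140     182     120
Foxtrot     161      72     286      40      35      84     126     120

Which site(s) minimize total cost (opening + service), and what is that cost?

Open Bravo and Charlie; minimum total cost 573.

For any fixed open set, each user region goes to its cheapest open site; total = fixed + service.
{Bravo, Charlie}: M1→Bravo 46, M2→Charlie 30, M3→Bravo 44, M4→Bravo 32, M5→Charlie 49, M6→Bravo 42, M7→Charlie 42, M8→Charlie 64. Service 349; fixed 224; total 573.
{Alpha, Bravo}: service 366 + fixed 254 = 620
{Bravo, Delta}: service 396 + fixed 268 = 664
{Alpha, Bravo, Charlie, Delta, Echo, Foxtrot}: service 273 + fixed 850 = 1123
No other subset beats 573.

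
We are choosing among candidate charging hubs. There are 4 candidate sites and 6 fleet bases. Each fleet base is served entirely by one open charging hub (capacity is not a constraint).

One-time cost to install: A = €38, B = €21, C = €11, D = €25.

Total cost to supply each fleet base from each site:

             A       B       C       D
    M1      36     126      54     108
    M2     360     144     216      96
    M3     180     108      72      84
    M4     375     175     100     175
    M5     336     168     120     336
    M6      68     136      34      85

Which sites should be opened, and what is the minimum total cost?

For any fixed open set, each fleet base goes to its cheapest open site; total = fixed + service.
{C, D}: M1→C 54, M2→D 96, M3→C 72, M4→C 100, M5→C 120, M6→C 34. Service 476; fixed 36; total 512.
{A, C, D}: service 458 + fixed 74 = 532
{B, C, D}: M1→C 54, M2→D 96, M3→C 72, M4→C 100, M5→C 120, M6→C 34. Service 476; fixed 57; total 533.
{A, B, C, D}: service 458 + fixed 95 = 553
(All 15 nonempty subsets were checked; C and D is lowest.)

Open C and D; minimum total cost 512.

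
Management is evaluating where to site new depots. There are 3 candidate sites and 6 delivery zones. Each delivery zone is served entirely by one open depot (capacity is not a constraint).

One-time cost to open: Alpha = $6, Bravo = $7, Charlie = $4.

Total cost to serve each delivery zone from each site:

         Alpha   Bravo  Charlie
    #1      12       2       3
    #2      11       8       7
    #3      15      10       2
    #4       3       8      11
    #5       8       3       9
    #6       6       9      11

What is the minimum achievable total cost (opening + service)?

For any fixed open set, each delivery zone goes to its cheapest open site; total = fixed + service.
{Alpha, Charlie}: #1→Charlie 3, #2→Charlie 7, #3→Charlie 2, #4→Alpha 3, #5→Alpha 8, #6→Alpha 6. Service 29; fixed 10; total 39.
{Alpha, Bravo, Charlie}: #1→Bravo 2, #2→Charlie 7, #3→Charlie 2, #4→Alpha 3, #5→Bravo 3, #6→Alpha 6. Service 23; fixed 17; total 40.
{Bravo, Charlie}: #1→Bravo 2, #2→Charlie 7, #3→Charlie 2, #4→Bravo 8, #5→Bravo 3, #6→Bravo 9. Service 31; fixed 11; total 42.
{Charlie}: service 43 + fixed 4 = 47
No other subset beats 39.

Minimum total cost: 39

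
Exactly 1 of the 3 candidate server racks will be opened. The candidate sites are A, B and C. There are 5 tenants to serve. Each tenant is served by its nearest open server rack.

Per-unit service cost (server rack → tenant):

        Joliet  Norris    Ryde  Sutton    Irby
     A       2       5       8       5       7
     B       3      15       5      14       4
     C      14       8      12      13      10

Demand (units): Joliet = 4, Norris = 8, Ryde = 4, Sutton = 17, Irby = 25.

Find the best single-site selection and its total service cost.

Choose A only; total service cost 340.

With exactly 1 open, each tenant uses its cheapest among the chosen.
{A}: Joliet→A 2·4=8, Norris→A 5·8=40, Ryde→A 8·4=32, Sutton→A 5·17=85, Irby→A 7·25=175. Service cost 340.
{B}: service cost 490
{C}: service cost 639
Among all 3 size-1 choices, {A} is lowest.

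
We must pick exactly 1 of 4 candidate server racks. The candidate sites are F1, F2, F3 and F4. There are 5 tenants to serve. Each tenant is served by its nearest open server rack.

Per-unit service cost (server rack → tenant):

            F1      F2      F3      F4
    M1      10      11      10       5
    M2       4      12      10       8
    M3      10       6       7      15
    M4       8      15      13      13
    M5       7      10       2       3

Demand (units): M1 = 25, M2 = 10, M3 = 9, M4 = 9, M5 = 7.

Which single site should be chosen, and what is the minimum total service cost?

With exactly 1 open, each tenant uses its cheapest among the chosen.
{F4}: M1→F4 5·25=125, M2→F4 8·10=80, M3→F4 15·9=135, M4→F4 13·9=117, M5→F4 3·7=21. Service cost 478.
{F1}: service cost 501
{F3}: service cost 544
Among all 4 size-1 choices, {F4} is lowest.

Choose F4 only; total service cost 478.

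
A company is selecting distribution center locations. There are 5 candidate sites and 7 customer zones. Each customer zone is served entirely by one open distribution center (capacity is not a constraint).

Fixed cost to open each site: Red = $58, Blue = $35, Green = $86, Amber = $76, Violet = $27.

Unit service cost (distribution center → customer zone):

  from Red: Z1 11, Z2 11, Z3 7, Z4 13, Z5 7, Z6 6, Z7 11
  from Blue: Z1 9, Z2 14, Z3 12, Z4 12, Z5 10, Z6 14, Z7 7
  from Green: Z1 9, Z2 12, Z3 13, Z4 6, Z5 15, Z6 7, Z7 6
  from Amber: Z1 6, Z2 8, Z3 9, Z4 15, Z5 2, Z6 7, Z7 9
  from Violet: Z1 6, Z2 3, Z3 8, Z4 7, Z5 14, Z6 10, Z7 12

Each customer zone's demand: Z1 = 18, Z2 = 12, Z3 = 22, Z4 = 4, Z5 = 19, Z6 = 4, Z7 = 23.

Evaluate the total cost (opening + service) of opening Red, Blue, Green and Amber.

Total cost: 837

Each customer zone is assigned to its cheapest site among the open ones.
{Red, Blue, Green, Amber}: Z1→Amber 6·18=108, Z2→Amber 8·12=96, Z3→Red 7·22=154, Z4→Green 6·4=24, Z5→Amber 2·19=38, Z6→Red 6·4=24, Z7→Green 6·23=138. Service 582; fixed 255; total 837.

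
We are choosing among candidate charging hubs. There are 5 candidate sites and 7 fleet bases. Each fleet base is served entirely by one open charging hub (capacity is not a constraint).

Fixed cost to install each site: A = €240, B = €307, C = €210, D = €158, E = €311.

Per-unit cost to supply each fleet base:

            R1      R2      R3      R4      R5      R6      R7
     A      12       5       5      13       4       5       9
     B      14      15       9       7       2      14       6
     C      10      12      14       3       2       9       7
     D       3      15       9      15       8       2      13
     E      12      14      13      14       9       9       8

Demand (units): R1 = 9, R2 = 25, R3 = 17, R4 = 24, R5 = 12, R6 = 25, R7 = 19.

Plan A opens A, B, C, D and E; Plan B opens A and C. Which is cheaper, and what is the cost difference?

Plan B is cheaper by 619.

Plan A: {A, B, C, D, E}: R1→D 3·9=27, R2→A 5·25=125, R3→A 5·17=85, R4→C 3·24=72, R5→B 2·12=24, R6→D 2·25=50, R7→B 6·19=114. Service 497; fixed 1226; total 1723.
Plan B: {A, C}: R1→C 10·9=90, R2→A 5·25=125, R3→A 5·17=85, R4→C 3·24=72, R5→C 2·12=24, R6→A 5·25=125, R7→C 7·19=133. Service 654; fixed 450; total 1104.
Difference: |1723 − 1104| = 619.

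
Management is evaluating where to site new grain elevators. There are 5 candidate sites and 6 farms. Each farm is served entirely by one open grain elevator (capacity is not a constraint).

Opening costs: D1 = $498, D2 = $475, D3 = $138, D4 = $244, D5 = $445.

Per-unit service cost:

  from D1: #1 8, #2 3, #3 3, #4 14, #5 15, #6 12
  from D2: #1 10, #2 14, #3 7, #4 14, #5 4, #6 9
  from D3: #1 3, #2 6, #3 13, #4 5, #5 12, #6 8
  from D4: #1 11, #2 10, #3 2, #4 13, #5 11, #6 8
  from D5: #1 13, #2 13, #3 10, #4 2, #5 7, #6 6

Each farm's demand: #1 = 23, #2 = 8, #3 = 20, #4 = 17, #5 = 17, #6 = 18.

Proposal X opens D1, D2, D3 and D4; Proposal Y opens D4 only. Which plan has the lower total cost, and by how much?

Proposal X: {D1, D2, D3, D4}: #1→D3 3·23=69, #2→D1 3·8=24, #3→D4 2·20=40, #4→D3 5·17=85, #5→D2 4·17=68, #6→D3 8·18=144. Service 430; fixed 1355; total 1785.
Proposal Y: {D4}: #1→D4 11·23=253, #2→D4 10·8=80, #3→D4 2·20=40, #4→D4 13·17=221, #5→D4 11·17=187, #6→D4 8·18=144. Service 925; fixed 244; total 1169.
Difference: |1785 − 1169| = 616.

Proposal Y is cheaper by 616.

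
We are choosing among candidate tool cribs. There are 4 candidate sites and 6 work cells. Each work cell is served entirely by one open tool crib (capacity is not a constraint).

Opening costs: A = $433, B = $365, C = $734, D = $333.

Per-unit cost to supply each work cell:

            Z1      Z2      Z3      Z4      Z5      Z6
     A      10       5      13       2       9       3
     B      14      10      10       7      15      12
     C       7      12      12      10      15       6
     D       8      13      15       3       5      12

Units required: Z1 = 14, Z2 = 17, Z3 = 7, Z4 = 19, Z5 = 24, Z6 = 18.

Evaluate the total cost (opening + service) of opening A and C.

Each work cell is assigned to its cheapest site among the open ones.
{A, C}: Z1→C 7·14=98, Z2→A 5·17=85, Z3→C 12·7=84, Z4→A 2·19=38, Z5→A 9·24=216, Z6→A 3·18=54. Service 575; fixed 1167; total 1742.

Total cost: 1742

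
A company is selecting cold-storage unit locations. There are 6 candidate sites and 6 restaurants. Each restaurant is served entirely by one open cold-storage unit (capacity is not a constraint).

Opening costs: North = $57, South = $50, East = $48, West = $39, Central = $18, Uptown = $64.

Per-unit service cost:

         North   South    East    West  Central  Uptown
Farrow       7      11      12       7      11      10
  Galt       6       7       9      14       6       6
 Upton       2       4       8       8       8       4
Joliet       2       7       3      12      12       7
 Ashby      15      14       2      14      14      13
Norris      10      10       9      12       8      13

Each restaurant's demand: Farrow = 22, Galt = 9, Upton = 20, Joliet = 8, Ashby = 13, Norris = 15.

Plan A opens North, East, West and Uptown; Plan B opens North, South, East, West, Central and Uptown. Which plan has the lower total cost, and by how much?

Plan A: {North, East, West, Uptown}: Farrow→North 7·22=154, Galt→North 6·9=54, Upton→North 2·20=40, Joliet→North 2·8=16, Ashby→East 2·13=26, Norris→East 9·15=135. Service 425; fixed 208; total 633.
Plan B: {North, South, East, West, Central, Uptown}: Farrow→North 7·22=154, Galt→North 6·9=54, Upton→North 2·20=40, Joliet→North 2·8=16, Ashby→East 2·13=26, Norris→Central 8·15=120. Service 410; fixed 276; total 686.
Difference: |633 − 686| = 53.

Plan A is cheaper by 53.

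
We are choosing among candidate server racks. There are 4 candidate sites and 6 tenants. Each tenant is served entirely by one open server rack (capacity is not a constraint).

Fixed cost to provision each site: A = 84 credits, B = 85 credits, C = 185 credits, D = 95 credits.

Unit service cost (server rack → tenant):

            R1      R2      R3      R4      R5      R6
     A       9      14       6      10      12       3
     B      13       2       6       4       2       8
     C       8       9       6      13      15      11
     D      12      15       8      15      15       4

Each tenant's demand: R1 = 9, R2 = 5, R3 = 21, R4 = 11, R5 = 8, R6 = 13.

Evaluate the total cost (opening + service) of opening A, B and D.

Each tenant is assigned to its cheapest site among the open ones.
{A, B, D}: R1→A 9·9=81, R2→B 2·5=10, R3→A 6·21=126, R4→B 4·11=44, R5→B 2·8=16, R6→A 3·13=39. Service 316; fixed 264; total 580.

Total cost: 580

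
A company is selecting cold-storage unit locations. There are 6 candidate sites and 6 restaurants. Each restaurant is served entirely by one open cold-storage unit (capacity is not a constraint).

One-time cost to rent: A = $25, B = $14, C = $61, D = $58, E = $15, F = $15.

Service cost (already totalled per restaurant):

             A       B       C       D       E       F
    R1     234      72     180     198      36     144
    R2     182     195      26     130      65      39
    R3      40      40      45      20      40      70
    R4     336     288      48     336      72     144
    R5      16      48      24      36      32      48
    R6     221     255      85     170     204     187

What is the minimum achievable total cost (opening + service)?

For any fixed open set, each restaurant goes to its cheapest open site; total = fixed + service.
{C, E}: R1→E 36, R2→C 26, R3→E 40, R4→C 48, R5→C 24, R6→C 85. Service 259; fixed 76; total 335.
{B, C, E}: R1→E 36, R2→C 26, R3→B 40, R4→C 48, R5→C 24, R6→C 85. Service 259; fixed 90; total 349.
{C, E, F}: service 259 + fixed 91 = 350
{A, B, C, D, E, F}: R1→E 36, R2→C 26, R3→D 20, R4→C 48, R5→A 16, R6→C 85. Service 231; fixed 188; total 419.
No other subset beats 335.

Minimum total cost: 335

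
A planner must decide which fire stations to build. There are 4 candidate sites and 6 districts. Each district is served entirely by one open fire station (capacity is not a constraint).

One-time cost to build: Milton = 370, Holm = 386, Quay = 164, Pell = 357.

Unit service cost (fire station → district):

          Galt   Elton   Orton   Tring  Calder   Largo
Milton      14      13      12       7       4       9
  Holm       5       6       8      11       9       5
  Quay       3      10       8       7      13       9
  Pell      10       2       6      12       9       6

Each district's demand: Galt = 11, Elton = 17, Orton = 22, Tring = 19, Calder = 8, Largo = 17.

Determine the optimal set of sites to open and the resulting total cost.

Open Quay only; minimum total cost 933.

For any fixed open set, each district goes to its cheapest open site; total = fixed + service.
{Quay}: Galt→Quay 3·11=33, Elton→Quay 10·17=170, Orton→Quay 8·22=176, Tring→Quay 7·19=133, Calder→Quay 13·8=104, Largo→Quay 9·17=153. Service 769; fixed 164; total 933.
{Quay, Pell}: service 506 + fixed 521 = 1027
{Pell}: service 678 + fixed 357 = 1035
{Milton, Holm, Quay, Pell}: service 449 + fixed 1277 = 1726
No other subset beats 933.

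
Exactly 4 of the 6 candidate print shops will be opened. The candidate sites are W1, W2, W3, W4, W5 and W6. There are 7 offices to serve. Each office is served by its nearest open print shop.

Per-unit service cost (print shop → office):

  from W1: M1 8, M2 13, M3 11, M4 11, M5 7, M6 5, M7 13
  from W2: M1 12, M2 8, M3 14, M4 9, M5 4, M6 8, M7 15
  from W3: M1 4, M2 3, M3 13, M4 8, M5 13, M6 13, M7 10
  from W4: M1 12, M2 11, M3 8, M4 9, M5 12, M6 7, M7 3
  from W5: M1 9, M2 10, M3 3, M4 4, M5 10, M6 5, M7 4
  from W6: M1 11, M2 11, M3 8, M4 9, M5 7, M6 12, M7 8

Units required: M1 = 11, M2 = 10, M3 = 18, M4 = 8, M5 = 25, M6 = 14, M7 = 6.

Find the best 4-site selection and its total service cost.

Choose W2, W3, W4 and W5; total service cost 348.

With exactly 4 open, each office uses its cheapest among the chosen.
{W2, W3, W4, W5}: M1→W3 4·11=44, M2→W3 3·10=30, M3→W5 3·18=54, M4→W5 4·8=32, M5→W2 4·25=100, M6→W5 5·14=70, M7→W4 3·6=18. Service cost 348.
{W1, W2, W3, W5}: service cost 354
{W2, W3, W5, W6}: service cost 354
Among all 15 size-4 choices, {W2, W3, W4, W5} is lowest.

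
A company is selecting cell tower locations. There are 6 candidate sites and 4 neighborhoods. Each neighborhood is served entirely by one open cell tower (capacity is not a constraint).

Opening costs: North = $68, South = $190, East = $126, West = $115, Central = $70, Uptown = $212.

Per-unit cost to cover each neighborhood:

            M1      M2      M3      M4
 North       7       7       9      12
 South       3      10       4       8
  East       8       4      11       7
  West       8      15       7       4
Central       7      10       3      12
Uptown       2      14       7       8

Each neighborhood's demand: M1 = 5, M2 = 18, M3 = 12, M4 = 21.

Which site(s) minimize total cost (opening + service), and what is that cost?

Open East and Central; minimum total cost 486.

For any fixed open set, each neighborhood goes to its cheapest open site; total = fixed + service.
{East, Central}: M1→Central 7·5=35, M2→East 4·18=72, M3→Central 3·12=36, M4→East 7·21=147. Service 290; fixed 196; total 486.
{North, West}: M1→North 7·5=35, M2→North 7·18=126, M3→West 7·12=84, M4→West 4·21=84. Service 329; fixed 183; total 512.
{East}: service 391 + fixed 126 = 517
{North, South, East, West, Central, Uptown}: service 202 + fixed 781 = 983
No other subset beats 486.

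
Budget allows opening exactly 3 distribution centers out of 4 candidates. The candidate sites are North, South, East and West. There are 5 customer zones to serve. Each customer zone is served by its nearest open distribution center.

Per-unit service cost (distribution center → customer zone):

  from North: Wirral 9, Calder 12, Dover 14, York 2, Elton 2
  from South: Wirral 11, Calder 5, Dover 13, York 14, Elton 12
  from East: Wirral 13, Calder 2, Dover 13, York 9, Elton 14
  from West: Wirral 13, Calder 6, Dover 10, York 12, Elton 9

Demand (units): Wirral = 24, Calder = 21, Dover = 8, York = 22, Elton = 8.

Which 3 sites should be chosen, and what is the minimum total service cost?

Choose North, East and West; total service cost 398.

With exactly 3 open, each customer zone uses its cheapest among the chosen.
{North, East, West}: Wirral→North 9·24=216, Calder→East 2·21=42, Dover→West 10·8=80, York→North 2·22=44, Elton→North 2·8=16. Service cost 398.
{North, South, East}: service cost 422
{North, South, West}: service cost 461
Among all 4 size-3 choices, {North, East, West} is lowest.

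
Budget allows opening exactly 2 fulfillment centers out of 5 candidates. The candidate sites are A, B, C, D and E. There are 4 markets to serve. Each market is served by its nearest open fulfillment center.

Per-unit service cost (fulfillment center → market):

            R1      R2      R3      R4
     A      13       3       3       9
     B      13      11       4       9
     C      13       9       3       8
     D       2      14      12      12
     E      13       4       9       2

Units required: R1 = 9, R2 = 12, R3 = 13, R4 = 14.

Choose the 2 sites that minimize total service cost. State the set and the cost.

Choose D and E; total service cost 211.

With exactly 2 open, each market uses its cheapest among the chosen.
{D, E}: R1→D 2·9=18, R2→E 4·12=48, R3→E 9·13=117, R4→E 2·14=28. Service cost 211.
{A, D}: service cost 219
{A, E}: service cost 220
Among all 10 size-2 choices, {D, E} is lowest.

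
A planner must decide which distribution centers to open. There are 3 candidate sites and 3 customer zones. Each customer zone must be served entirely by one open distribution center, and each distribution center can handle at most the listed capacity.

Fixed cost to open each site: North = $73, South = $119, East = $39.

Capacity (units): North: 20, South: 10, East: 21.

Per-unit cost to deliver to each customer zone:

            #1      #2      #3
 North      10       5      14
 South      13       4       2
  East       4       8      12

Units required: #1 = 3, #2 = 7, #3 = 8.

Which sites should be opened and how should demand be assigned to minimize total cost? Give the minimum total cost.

Open {East}: #1→East 4·3=12, #2→East 8·7=56, #3→East 12·8=96.
Loads: East carries 18/21. Service 164; fixed 39; total 203.
Next best feasible plan costs 242.

Minimum total cost: 203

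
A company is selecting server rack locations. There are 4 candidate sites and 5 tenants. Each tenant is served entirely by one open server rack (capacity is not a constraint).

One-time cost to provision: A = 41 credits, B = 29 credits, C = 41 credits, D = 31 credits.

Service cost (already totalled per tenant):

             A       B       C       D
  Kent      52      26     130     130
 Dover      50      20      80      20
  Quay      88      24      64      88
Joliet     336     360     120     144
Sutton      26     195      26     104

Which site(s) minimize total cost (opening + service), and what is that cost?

For any fixed open set, each tenant goes to its cheapest open site; total = fixed + service.
{B, C}: Kent→B 26, Dover→B 20, Quay→B 24, Joliet→C 120, Sutton→C 26. Service 216; fixed 70; total 286.
{B, C, D}: service 216 + fixed 101 = 317
{A, B, C}: Kent→B 26, Dover→B 20, Quay→B 24, Joliet→C 120, Sutton→A 26. Service 216; fixed 111; total 327.
{A, B, C, D}: service 216 + fixed 142 = 358
No other subset beats 286.

Open B and C; minimum total cost 286.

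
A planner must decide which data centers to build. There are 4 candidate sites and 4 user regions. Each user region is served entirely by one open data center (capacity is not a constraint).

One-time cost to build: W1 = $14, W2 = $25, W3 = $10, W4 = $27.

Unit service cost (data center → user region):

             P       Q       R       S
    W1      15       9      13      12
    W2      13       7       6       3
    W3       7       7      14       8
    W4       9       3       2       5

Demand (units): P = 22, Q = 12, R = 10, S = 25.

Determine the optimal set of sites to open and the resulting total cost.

Open W2, W3 and W4; minimum total cost 347.

For any fixed open set, each user region goes to its cheapest open site; total = fixed + service.
{W2, W3, W4}: P→W3 7·22=154, Q→W4 3·12=36, R→W4 2·10=20, S→W2 3·25=75. Service 285; fixed 62; total 347.
{W1, W2, W3, W4}: service 285 + fixed 76 = 361
{W3, W4}: P→W3 7·22=154, Q→W4 3·12=36, R→W4 2·10=20, S→W4 5·25=125. Service 335; fixed 37; total 372.
{W3}: service 578 + fixed 10 = 588
No other subset beats 347.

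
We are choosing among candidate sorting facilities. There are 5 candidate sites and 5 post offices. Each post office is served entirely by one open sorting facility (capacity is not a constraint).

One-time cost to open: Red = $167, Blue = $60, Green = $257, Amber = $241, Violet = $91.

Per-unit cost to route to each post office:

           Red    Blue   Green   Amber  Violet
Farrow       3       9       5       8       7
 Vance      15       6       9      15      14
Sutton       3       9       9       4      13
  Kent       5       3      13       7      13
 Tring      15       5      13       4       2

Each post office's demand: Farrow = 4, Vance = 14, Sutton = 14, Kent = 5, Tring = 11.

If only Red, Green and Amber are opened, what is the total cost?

Total cost: 914

Each post office is assigned to its cheapest site among the open ones.
{Red, Green, Amber}: Farrow→Red 3·4=12, Vance→Green 9·14=126, Sutton→Red 3·14=42, Kent→Red 5·5=25, Tring→Amber 4·11=44. Service 249; fixed 665; total 914.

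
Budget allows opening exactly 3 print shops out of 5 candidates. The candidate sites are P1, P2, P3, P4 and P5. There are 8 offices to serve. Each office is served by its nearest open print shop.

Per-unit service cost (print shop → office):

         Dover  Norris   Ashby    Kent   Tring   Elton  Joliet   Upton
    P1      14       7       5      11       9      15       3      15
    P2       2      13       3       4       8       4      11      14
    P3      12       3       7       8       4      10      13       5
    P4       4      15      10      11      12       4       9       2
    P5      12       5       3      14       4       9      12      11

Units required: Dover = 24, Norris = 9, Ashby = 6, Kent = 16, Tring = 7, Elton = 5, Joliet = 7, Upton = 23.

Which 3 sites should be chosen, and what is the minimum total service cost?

Choose P2, P3 and P4; total service cost 314.

With exactly 3 open, each office uses its cheapest among the chosen.
{P2, P3, P4}: Dover→P2 2·24=48, Norris→P3 3·9=27, Ashby→P2 3·6=18, Kent→P2 4·16=64, Tring→P3 4·7=28, Elton→P2 4·5=20, Joliet→P4 9·7=63, Upton→P4 2·23=46. Service cost 314.
{P2, P4, P5}: service cost 332
{P1, P2, P4}: service cost 336
Among all 10 size-3 choices, {P2, P3, P4} is lowest.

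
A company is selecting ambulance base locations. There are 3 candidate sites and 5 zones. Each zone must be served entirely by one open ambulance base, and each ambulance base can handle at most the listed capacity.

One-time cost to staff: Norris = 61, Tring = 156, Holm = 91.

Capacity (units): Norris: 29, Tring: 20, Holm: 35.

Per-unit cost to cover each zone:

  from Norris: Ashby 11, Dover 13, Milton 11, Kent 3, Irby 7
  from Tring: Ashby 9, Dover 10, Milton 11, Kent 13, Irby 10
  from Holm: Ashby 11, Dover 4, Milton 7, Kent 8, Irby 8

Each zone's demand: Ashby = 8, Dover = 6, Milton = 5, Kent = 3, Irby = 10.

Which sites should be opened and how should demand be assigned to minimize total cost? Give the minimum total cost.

Open {Holm}: Ashby→Holm 11·8=88, Dover→Holm 4·6=24, Milton→Holm 7·5=35, Kent→Holm 8·3=24, Irby→Holm 8·10=80.
Loads: Holm carries 32/35. Service 251; fixed 91; total 342.
Next best feasible plan costs 378.

Minimum total cost: 342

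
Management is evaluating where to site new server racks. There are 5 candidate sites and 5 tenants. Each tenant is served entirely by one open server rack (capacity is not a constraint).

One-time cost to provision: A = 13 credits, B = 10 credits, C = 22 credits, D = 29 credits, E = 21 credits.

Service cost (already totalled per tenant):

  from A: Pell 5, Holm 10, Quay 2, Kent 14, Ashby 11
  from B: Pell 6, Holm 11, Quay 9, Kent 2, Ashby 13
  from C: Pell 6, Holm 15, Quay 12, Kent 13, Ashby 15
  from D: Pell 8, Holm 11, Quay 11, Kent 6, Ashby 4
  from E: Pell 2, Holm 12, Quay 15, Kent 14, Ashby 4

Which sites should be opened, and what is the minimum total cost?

Open B only; minimum total cost 51.

For any fixed open set, each tenant goes to its cheapest open site; total = fixed + service.
{B}: Pell→B 6, Holm→B 11, Quay→B 9, Kent→B 2, Ashby→B 13. Service 41; fixed 10; total 51.
{A, B}: Pell→A 5, Holm→A 10, Quay→A 2, Kent→B 2, Ashby→A 11. Service 30; fixed 23; total 53.
{A}: Pell→A 5, Holm→A 10, Quay→A 2, Kent→A 14, Ashby→A 11. Service 42; fixed 13; total 55.
{A, B, C, D, E}: Pell→E 2, Holm→A 10, Quay→A 2, Kent→B 2, Ashby→D 4. Service 20; fixed 95; total 115.
No other subset beats 51.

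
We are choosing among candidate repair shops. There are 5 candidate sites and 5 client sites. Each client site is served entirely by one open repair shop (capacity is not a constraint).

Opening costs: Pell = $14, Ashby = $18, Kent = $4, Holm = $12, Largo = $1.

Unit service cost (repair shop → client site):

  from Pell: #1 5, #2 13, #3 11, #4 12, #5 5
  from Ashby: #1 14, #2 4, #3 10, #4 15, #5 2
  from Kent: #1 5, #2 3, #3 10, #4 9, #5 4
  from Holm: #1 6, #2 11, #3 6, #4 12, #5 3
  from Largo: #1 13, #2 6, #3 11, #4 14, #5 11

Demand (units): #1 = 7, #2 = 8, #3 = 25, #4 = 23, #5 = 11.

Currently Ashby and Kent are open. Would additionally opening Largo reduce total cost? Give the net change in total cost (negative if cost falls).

No — net change +1 (cost rises by 1).

Current service cost with {Ashby, Kent}: 538.
Adding Largo: each client site re-picks its cheapest; new service cost 538, saving 0.
Extra fixed cost: 1. Net change = 1 − 0 = 1.
(Totals: 560 → 561.)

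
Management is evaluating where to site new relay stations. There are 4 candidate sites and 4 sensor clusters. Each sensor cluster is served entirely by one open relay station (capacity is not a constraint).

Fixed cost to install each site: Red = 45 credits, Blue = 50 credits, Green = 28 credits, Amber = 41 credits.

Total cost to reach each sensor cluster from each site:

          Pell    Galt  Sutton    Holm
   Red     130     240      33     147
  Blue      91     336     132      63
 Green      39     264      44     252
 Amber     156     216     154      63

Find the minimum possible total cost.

For any fixed open set, each sensor cluster goes to its cheapest open site; total = fixed + service.
{Green, Amber}: Pell→Green 39, Galt→Amber 216, Sutton→Green 44, Holm→Amber 63. Service 362; fixed 69; total 431.
{Red, Green, Amber}: service 351 + fixed 114 = 465
{Blue, Green, Amber}: service 362 + fixed 119 = 481
{Red, Blue, Green, Amber}: Pell→Green 39, Galt→Amber 216, Sutton→Red 33, Holm→Blue 63. Service 351; fixed 164; total 515.
No other subset beats 431.

Minimum total cost: 431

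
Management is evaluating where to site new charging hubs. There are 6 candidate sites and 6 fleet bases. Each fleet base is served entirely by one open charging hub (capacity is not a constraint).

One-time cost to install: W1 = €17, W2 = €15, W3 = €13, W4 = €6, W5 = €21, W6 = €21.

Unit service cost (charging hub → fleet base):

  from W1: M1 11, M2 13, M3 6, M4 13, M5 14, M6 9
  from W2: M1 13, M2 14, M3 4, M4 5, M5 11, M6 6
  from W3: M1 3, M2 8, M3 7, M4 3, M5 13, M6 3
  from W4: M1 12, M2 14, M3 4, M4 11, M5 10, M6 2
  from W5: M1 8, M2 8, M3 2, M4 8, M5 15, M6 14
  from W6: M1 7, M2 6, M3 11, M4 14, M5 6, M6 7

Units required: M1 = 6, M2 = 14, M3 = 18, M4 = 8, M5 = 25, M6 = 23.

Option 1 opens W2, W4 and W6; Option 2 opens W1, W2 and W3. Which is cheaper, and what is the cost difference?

Option 1 is cheaper by 139.

Option 1: {W2, W4, W6}: M1→W6 7·6=42, M2→W6 6·14=84, M3→W2 4·18=72, M4→W2 5·8=40, M5→W6 6·25=150, M6→W4 2·23=46. Service 434; fixed 42; total 476.
Option 2: {W1, W2, W3}: M1→W3 3·6=18, M2→W3 8·14=112, M3→W2 4·18=72, M4→W3 3·8=24, M5→W2 11·25=275, M6→W3 3·23=69. Service 570; fixed 45; total 615.
Difference: |476 − 615| = 139.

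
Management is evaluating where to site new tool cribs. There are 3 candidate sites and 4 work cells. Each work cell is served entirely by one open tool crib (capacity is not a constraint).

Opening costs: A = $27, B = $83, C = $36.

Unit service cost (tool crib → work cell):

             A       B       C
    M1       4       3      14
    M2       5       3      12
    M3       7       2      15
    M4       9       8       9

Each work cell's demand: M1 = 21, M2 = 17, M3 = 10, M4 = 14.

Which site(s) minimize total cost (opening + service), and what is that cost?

Open B only; minimum total cost 329.

For any fixed open set, each work cell goes to its cheapest open site; total = fixed + service.
{B}: M1→B 3·21=63, M2→B 3·17=51, M3→B 2·10=20, M4→B 8·14=112. Service 246; fixed 83; total 329.
{A, B}: M1→B 3·21=63, M2→B 3·17=51, M3→B 2·10=20, M4→B 8·14=112. Service 246; fixed 110; total 356.
{B, C}: service 246 + fixed 119 = 365
{A, B, C}: M1→B 3·21=63, M2→B 3·17=51, M3→B 2·10=20, M4→B 8·14=112. Service 246; fixed 146; total 392.
No other subset beats 329.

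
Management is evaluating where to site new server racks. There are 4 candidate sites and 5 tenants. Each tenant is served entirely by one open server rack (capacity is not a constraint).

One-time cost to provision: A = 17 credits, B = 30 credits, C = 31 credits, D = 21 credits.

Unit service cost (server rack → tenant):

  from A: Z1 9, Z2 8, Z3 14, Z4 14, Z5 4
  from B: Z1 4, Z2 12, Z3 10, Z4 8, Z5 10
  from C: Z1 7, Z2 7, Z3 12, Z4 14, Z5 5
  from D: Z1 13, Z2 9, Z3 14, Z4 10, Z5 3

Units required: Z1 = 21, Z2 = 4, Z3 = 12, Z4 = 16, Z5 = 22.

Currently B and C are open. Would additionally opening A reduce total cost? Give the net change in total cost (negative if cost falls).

Yes — net change −5 (cost falls by 5).

Current service cost with {B, C}: 470.
Adding A: each tenant re-picks its cheapest; new service cost 448, saving 22.
Extra fixed cost: 17. Net change = 17 − 22 = -5.
(Totals: 531 → 526.)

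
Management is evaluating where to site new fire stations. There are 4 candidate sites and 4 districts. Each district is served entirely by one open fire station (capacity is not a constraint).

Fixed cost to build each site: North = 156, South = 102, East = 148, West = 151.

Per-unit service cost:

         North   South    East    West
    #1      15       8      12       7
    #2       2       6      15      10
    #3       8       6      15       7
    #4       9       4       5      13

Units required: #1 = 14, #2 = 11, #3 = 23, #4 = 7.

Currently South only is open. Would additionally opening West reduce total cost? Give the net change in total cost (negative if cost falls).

Current service cost with {South}: 344.
Adding West: each district re-picks its cheapest; new service cost 330, saving 14.
Extra fixed cost: 151. Net change = 151 − 14 = 137.
(Totals: 446 → 583.)

No — net change +137 (cost rises by 137).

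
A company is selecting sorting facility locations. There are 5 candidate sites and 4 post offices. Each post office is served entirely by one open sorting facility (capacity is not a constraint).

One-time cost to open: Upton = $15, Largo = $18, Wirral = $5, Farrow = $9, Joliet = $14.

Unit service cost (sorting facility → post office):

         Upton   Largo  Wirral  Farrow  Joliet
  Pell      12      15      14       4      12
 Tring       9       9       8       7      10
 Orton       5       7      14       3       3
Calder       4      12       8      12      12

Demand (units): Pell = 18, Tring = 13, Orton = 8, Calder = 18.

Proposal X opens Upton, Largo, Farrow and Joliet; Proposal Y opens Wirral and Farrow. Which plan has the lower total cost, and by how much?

Proposal X is cheaper by 30.

Proposal X: {Upton, Largo, Farrow, Joliet}: Pell→Farrow 4·18=72, Tring→Farrow 7·13=91, Orton→Farrow 3·8=24, Calder→Upton 4·18=72. Service 259; fixed 56; total 315.
Proposal Y: {Wirral, Farrow}: Pell→Farrow 4·18=72, Tring→Farrow 7·13=91, Orton→Farrow 3·8=24, Calder→Wirral 8·18=144. Service 331; fixed 14; total 345.
Difference: |315 − 345| = 30.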